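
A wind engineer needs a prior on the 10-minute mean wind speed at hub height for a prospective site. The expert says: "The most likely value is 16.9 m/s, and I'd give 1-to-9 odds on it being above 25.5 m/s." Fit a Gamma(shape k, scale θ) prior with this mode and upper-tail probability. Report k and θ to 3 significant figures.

Gamma(k,θ) with k>1 has mode (k−1)θ, so θ = 16.9/(k−1).
Need P(X < 25.5) = 0.9 with θ tied to k this way. Start at k = 2, θ = 16.9: P(X<25.5) ≈ 0.445.
Too low — raise k to concentrate. Iterating converges to k ≈ 12.
Then θ = 16.9/(12−1) ≈ 1.54.

k ≈ 12, θ ≈ 1.54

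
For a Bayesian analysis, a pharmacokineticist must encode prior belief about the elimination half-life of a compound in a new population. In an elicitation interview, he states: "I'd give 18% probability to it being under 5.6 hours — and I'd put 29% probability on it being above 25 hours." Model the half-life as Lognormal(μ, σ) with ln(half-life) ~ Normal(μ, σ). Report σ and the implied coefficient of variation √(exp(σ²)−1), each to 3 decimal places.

σ ≈ 1.019, CV ≈ 1.350

If T ~ Lognormal(μ,σ) then ln T ~ Normal(μ,σ), so the p-quantile of ln T is μ + z_p·σ.
ln(5.6) = 1.723 and ln(25) = 3.219; z_{0.18} = -0.9154, z_{0.71} = 0.5534.
σ = (3.219 − 1.723)/(0.5534 − (-0.9154)) = 1.019.
μ = 1.723 − (-0.9154)·1.019 = 2.655.
CV = √(exp(σ²)−1) = √(exp(1.0376)−1) = 1.350.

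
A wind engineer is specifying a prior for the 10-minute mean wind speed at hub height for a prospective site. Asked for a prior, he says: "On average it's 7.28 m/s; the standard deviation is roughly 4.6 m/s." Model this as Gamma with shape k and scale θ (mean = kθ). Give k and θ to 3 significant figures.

k ≈ 2.5, θ ≈ 2.91

For Gamma(k, scale θ): mean = kθ, variance = kθ², so CV = 1/√k.
CV = SD/mean = 4.6/7.28 = 0.6319, hence k = 1/CV² = 2.5.
Then θ = mean/k = 7.28/2.5 = 2.91.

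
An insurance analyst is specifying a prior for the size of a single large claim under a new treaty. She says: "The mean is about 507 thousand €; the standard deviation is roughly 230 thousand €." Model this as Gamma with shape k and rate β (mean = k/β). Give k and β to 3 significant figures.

k ≈ 4.86, β ≈ 0.00958

For Gamma(k, rate β): mean = k/β, variance = k/β², so CV = 1/√k.
CV = SD/mean = 230/507 = 0.4536, hence k = 1/CV² = 4.86.
Then β = k/mean = 4.86/507 = 0.00958.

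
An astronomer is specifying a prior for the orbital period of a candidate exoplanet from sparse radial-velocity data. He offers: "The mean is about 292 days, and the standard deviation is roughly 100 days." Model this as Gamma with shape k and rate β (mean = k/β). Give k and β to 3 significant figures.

k ≈ 8.53, β ≈ 0.0292

For Gamma(k, rate β): mean = k/β, variance = k/β², so CV = 1/√k.
CV = SD/mean = 100/292 = 0.3425, hence k = 1/CV² = 8.53.
Then β = k/mean = 8.53/292 = 0.0292.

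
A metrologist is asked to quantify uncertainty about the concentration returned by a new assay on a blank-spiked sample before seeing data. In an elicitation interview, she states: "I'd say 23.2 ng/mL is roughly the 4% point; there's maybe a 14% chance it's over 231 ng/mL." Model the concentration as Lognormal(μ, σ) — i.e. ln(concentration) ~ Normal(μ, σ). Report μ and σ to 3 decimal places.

μ ≈ 4.565, σ ≈ 0.812

If T ~ Lognormal(μ,σ) then ln T ~ Normal(μ,σ), so the p-quantile of ln T is μ + z_p·σ.
ln(23.2) = 3.144 and ln(231) = 5.442; z_{0.04} = -1.751, z_{0.86} = 1.08.
σ = (5.442 − 3.144)/(1.08 − (-1.751)) = 0.812.
μ = 3.144 − (-1.751)·0.812 = 4.565.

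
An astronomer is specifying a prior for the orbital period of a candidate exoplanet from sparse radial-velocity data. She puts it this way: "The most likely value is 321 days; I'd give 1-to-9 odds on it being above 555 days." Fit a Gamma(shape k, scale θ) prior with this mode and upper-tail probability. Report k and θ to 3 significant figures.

Gamma(k,θ) with k>1 has mode (k−1)θ, so θ = 321/(k−1).
Need P(X < 555) = 0.9 with θ tied to k this way. Start at k = 2, θ = 321: P(X<555) ≈ 0.516.
Too low — raise k to concentrate. Iterating converges to k ≈ 7.33.
Then θ = 321/(7.33−1) ≈ 50.7.

k ≈ 7.33, θ ≈ 50.7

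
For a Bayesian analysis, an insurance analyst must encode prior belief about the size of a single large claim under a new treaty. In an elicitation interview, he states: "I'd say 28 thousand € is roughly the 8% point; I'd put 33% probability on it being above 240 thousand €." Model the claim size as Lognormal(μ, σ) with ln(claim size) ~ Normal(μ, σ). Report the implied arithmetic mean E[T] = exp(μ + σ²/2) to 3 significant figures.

E[T] ≈ 283 thousand €

If T ~ Lognormal(μ,σ) then ln T ~ Normal(μ,σ), so the p-quantile of ln T is μ + z_p·σ.
ln(28) = 3.332 and ln(240) = 5.481; z_{0.08} = -1.405, z_{0.67} = 0.4399.
σ = (5.481 − 3.332)/(0.4399 − (-1.405)) = 1.164.
μ = 3.332 − (-1.405)·1.164 = 4.968.
E[T] = exp(μ + σ²/2) = exp(4.968 + 0.6780) = 283 thousand €.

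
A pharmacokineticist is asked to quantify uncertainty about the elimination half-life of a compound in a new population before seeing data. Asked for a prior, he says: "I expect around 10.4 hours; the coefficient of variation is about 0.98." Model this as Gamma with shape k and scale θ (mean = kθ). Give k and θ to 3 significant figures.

For Gamma(k, scale θ): mean = kθ, variance = kθ², so CV = 1/√k.
CV = 0.98, hence k = 1/CV² = 1.04.
Then θ = mean/k = 10.4/1.04 = 9.99.

k ≈ 1.04, θ ≈ 9.99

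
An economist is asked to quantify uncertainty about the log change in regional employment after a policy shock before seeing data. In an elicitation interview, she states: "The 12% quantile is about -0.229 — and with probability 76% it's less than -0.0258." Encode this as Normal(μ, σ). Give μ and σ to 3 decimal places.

μ = -0.102, σ = 0.108

The p-quantile of Normal(μ,σ) is μ + z_p·σ, with z_{0.12} = -1.175 and z_{0.76} = 0.7063.
Eliminate σ: μ = (z₂·x₁ − z₁·x₂)/(z₂ − z₁) = (0.7063·-0.229 − (-1.175)·-0.0258)/1.881 = -0.102.
Then σ = (x₂ − x₁)/(z₂ − z₁) = (-0.0258 − -0.229)/1.881 = 0.108.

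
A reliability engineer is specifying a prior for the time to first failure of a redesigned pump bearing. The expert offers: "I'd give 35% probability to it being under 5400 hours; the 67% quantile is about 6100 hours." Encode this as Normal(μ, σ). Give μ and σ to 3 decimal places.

The p-quantile of Normal(μ,σ) is μ + z_p·σ, with z_{0.35} = -0.3853 and z_{0.67} = 0.4399.
Eliminate σ: μ = (z₂·x₁ − z₁·x₂)/(z₂ − z₁) = (0.4399·5400 − (-0.3853)·6100)/0.8252 = 5726.846.
Then σ = (x₂ − x₁)/(z₂ − z₁) = (6100 − 5400)/0.8252 = 848.245.

μ = 5726.846, σ = 848.245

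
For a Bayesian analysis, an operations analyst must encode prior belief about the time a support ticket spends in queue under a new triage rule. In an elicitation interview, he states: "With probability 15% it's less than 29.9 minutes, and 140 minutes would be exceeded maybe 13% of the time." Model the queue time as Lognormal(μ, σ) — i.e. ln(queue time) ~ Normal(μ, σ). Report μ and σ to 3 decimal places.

μ ≈ 4.138, σ ≈ 0.714

If T ~ Lognormal(μ,σ) then ln T ~ Normal(μ,σ), so the p-quantile of ln T is μ + z_p·σ.
ln(29.9) = 3.398 and ln(140) = 4.942; z_{0.15} = -1.036, z_{0.87} = 1.126.
σ = (4.942 − 3.398)/(1.126 − (-1.036)) = 0.714.
μ = 3.398 − (-1.036)·0.714 = 4.138.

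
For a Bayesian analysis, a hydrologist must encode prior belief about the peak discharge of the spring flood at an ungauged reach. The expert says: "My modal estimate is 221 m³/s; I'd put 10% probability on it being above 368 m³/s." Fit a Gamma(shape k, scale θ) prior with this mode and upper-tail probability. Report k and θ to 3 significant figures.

k ≈ 8.26, θ ≈ 30.4

Gamma(k,θ) with k>1 has mode (k−1)θ, so θ = 221/(k−1).
Need P(X < 368) = 0.9 with θ tied to k this way. Start at k = 2, θ = 221: P(X<368) ≈ 0.496.
Too low — raise k to concentrate. Iterating converges to k ≈ 8.26.
Then θ = 221/(8.26−1) ≈ 30.4.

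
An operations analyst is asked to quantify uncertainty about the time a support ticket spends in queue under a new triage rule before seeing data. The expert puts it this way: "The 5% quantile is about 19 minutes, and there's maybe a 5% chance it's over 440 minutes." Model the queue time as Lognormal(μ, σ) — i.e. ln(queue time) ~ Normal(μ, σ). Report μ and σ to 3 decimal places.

μ ≈ 4.516, σ ≈ 0.955

If T ~ Lognormal(μ,σ) then ln T ~ Normal(μ,σ), so the p-quantile of ln T is μ + z_p·σ.
ln(19) = 2.944 and ln(440) = 6.087; z_{0.05} = -1.645, z_{0.95} = 1.645.
σ = (6.087 − 2.944)/(1.645 − (-1.645)) = 0.955.
μ = 2.944 − (-1.645)·0.955 = 4.516.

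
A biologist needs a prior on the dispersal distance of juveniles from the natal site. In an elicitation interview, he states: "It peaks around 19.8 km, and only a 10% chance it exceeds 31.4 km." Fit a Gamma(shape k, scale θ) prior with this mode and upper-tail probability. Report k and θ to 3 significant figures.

k ≈ 9.82, θ ≈ 2.24

Gamma(k,θ) with k>1 has mode (k−1)θ, so θ = 19.8/(k−1).
Need P(X < 31.4) = 0.9 with θ tied to k this way. Start at k = 2, θ = 19.8: P(X<31.4) ≈ 0.470.
Too low — raise k to concentrate. Iterating converges to k ≈ 9.82.
Then θ = 19.8/(9.82−1) ≈ 2.24.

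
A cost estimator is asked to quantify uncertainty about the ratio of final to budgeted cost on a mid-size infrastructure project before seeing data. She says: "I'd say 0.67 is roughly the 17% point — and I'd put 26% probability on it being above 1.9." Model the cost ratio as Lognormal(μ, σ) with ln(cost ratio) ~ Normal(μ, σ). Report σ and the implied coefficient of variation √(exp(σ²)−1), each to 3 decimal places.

σ ≈ 0.652, CV ≈ 0.728

If T ~ Lognormal(μ,σ) then ln T ~ Normal(μ,σ), so the p-quantile of ln T is μ + z_p·σ.
ln(0.67) = -0.4005 and ln(1.9) = 0.6419; z_{0.17} = -0.9542, z_{0.74} = 0.6433.
σ = (0.6419 − -0.4005)/(0.6433 − (-0.9542)) = 0.652.
μ = -0.4005 − (-0.9542)·0.652 = 0.222.
CV = √(exp(σ²)−1) = √(exp(0.4257)−1) = 0.728.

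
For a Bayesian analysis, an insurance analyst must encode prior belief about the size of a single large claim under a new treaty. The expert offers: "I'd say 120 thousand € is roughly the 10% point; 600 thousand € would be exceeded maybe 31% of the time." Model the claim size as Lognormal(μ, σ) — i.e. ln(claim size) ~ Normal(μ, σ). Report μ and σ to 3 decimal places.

μ ≈ 5.948, σ ≈ 0.906

If T ~ Lognormal(μ,σ) then ln T ~ Normal(μ,σ), so the p-quantile of ln T is μ + z_p·σ.
ln(120) = 4.787 and ln(600) = 6.397; z_{0.1} = -1.282, z_{0.69} = 0.4959.
σ = (6.397 − 4.787)/(0.4959 − (-1.282)) = 0.906.
μ = 4.787 − (-1.282)·0.906 = 5.948.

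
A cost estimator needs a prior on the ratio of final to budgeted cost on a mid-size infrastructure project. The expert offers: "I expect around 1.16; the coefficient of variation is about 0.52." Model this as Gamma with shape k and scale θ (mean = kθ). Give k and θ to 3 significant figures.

k ≈ 3.7, θ ≈ 0.314

For Gamma(k, scale θ): mean = kθ, variance = kθ², so CV = 1/√k.
CV = 0.52, hence k = 1/CV² = 3.7.
Then θ = mean/k = 1.16/3.7 = 0.314.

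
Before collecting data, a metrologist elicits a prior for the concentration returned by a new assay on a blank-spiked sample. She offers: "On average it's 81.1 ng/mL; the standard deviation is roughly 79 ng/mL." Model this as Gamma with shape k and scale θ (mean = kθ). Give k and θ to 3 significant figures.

For Gamma(k, scale θ): mean = kθ, variance = kθ², so CV = 1/√k.
CV = SD/mean = 79/81.1 = 0.9741, hence k = 1/CV² = 1.05.
Then θ = mean/k = 81.1/1.05 = 77.

k ≈ 1.05, θ ≈ 77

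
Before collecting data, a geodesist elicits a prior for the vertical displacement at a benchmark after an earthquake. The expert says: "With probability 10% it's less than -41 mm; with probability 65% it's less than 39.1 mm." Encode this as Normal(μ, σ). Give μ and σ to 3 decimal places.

μ = 20.584, σ = 48.054

The p-quantile of Normal(μ,σ) is μ + z_p·σ, with z_{0.1} = -1.282 and z_{0.65} = 0.3853.
Eliminate σ: μ = (z₂·x₁ − z₁·x₂)/(z₂ − z₁) = (0.3853·-41 − (-1.282)·39.1)/1.667 = 20.584.
Then σ = (x₂ − x₁)/(z₂ − z₁) = (39.1 − -41)/1.667 = 48.054.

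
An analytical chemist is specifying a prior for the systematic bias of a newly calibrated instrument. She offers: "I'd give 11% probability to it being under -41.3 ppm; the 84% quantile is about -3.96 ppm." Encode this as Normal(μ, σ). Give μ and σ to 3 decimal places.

The p-quantile of Normal(μ,σ) is μ + z_p·σ, with z_{0.11} = -1.227 and z_{0.84} = 0.9945.
Eliminate σ: μ = (z₂·x₁ − z₁·x₂)/(z₂ − z₁) = (0.9945·-41.3 − (-1.227)·-3.96)/2.221 = -20.679.
Then σ = (x₂ − x₁)/(z₂ − z₁) = (-3.96 − -41.3)/2.221 = 16.812.

μ = -20.679, σ = 16.812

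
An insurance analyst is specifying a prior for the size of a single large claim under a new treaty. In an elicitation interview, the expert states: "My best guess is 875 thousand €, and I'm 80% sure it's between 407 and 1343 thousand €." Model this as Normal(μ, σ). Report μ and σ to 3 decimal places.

A symmetric 80% interval runs μ ± z·σ with z = 1.282.
Half-width = 468, so σ = 468/1.282 = 365.182.
μ is the stated best guess, 875.000.

μ = 875.000, σ = 365.182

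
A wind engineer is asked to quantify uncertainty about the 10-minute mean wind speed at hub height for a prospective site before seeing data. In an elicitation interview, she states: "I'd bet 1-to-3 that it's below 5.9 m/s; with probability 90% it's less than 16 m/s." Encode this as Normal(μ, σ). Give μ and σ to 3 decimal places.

The p-quantile of Normal(μ,σ) is μ + z_p·σ, with z_{0.25} = -0.6745 and z_{0.9} = 1.282.
Eliminate σ: μ = (z₂·x₁ − z₁·x₂)/(z₂ − z₁) = (1.282·5.9 − (-0.6745)·16)/1.956 = 9.383.
Then σ = (x₂ − x₁)/(z₂ − z₁) = (16 − 5.9)/1.956 = 5.163.

μ = 9.383, σ = 5.163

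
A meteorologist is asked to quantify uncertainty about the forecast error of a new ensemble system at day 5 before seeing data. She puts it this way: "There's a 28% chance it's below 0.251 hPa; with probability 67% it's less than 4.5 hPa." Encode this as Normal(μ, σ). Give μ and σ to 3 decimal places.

The p-quantile of Normal(μ,σ) is μ + z_p·σ, with z_{0.28} = -0.5828 and z_{0.67} = 0.4399.
Eliminate σ: μ = (z₂·x₁ − z₁·x₂)/(z₂ − z₁) = (0.4399·0.251 − (-0.5828)·4.5)/1.023 = 2.672.
Then σ = (x₂ − x₁)/(z₂ − z₁) = (4.5 − 0.251)/1.023 = 4.154.

μ = 2.672, σ = 4.154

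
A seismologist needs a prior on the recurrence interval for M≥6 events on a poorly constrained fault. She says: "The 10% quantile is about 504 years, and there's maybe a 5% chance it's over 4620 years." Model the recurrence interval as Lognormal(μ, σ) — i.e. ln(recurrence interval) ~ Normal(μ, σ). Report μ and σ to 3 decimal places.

If T ~ Lognormal(μ,σ) then ln T ~ Normal(μ,σ), so the p-quantile of ln T is μ + z_p·σ.
ln(504) = 6.223 and ln(4620) = 8.438; z_{0.1} = -1.282, z_{0.95} = 1.645.
σ = (8.438 − 6.223)/(1.645 − (-1.282)) = 0.757.
μ = 6.223 − (-1.282)·0.757 = 7.193.

μ ≈ 7.193, σ ≈ 0.757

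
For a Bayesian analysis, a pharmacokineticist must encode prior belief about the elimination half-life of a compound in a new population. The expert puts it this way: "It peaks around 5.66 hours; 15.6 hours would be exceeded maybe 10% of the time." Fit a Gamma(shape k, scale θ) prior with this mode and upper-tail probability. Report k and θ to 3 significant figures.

k ≈ 2.86, θ ≈ 3.04

Gamma(k,θ) with k>1 has mode (k−1)θ, so θ = 5.66/(k−1).
Need P(X < 15.6) = 0.9 with θ tied to k this way. Start at k = 2, θ = 5.66: P(X<15.6) ≈ 0.761.
Too low — raise k to concentrate. Iterating converges to k ≈ 2.86.
Then θ = 5.66/(2.86−1) ≈ 3.04.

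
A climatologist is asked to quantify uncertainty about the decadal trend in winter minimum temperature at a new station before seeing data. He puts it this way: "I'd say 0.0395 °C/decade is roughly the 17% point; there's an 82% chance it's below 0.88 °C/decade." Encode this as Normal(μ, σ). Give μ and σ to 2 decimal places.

For Normal(μ,σ), the p-quantile is μ + z_p·σ. Here z_{0.17} = -0.9542, z_{0.82} = 0.9154.
So 0.0395 = μ − 0.9542σ and 0.88 = μ + 0.9154σ.
Subtracting: σ = (0.88 − 0.0395)/(0.9154 − (-0.9542)) = 0.45.
Then μ = 0.0395 − (-0.9542)·0.45 = 0.47.

μ = 0.47, σ = 0.45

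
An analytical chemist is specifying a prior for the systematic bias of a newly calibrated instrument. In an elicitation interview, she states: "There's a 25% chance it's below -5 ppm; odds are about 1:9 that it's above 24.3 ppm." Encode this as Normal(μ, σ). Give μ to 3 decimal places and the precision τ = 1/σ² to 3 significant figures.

For Normal(μ,σ), the p-quantile is μ + z_p·σ. Here z_{0.25} = -0.6745, z_{0.9} = 1.282.
So -5 = μ − 0.6745σ and 24.3 = μ + 1.282σ.
Subtracting: σ = (24.3 − -5)/(1.282 − (-0.6745)) = 14.979.
Then μ = -5 − (-0.6745)·14.979 = 5.103.
Precision τ = 1/σ² = 1/14.98² = 0.00446.

μ = 5.103, τ = 0.00446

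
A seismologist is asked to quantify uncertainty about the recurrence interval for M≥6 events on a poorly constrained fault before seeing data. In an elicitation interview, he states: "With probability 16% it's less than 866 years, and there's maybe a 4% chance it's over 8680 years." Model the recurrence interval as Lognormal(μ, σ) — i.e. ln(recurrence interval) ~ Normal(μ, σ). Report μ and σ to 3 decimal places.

If T ~ Lognormal(μ,σ) then ln T ~ Normal(μ,σ), so the p-quantile of ln T is μ + z_p·σ.
ln(866) = 6.764 and ln(8680) = 9.069; z_{0.16} = -0.9945, z_{0.96} = 1.751.
σ = (9.069 − 6.764)/(1.751 − (-0.9945)) = 0.840.
μ = 6.764 − (-0.9945)·0.840 = 7.599.

μ ≈ 7.599, σ ≈ 0.840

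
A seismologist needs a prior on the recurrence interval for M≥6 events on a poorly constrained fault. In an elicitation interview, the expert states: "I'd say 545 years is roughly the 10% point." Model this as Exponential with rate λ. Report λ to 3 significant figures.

λ ≈ 0.000193

P(T < 545.0) = 1 − e^(−λ·545.0) = 0.1, so λ = −ln(1−0.1)/545.0 = −ln(0.9)/545.0 = 0.000193.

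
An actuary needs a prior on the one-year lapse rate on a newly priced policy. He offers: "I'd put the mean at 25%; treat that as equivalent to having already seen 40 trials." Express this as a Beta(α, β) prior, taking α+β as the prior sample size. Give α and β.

α = 10, β = 30

Under the effective-sample-size interpretation, Beta(α, β) has prior mean α/(α+β) and prior sample size α+β.
So α+β = 40 and α/(α+β) = 0.25, giving α = 0.25·40 = 10 and β = 40 − 10 = 30.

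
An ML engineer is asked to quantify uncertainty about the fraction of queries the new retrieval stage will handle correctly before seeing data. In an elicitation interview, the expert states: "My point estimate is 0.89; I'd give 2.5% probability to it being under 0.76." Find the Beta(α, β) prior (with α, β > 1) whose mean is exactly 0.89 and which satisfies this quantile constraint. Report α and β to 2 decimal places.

α ≈ 27.36, β ≈ 3.38

With mean 0.89 fixed, write α = 0.89s, β = 0.11s where s = α+β.
Need P(θ < 0.76) = 0.025 under Beta(0.89s, 0.11s). Normal approximation: (q−m)/√(m(1−m)/s) ≈ z_{0.025} = -1.96, so s ≈ 0.89·0.11·(-1.96)²/(0.76−0.89)² = 22.3.
At s = 22.3: P(θ<0.76) ≈ 0.044. Adjusting to match 0.025 gives s ≈ 30.74.
So α = 0.89·30.74 ≈ 27.36, β = 0.11·30.74 ≈ 3.38.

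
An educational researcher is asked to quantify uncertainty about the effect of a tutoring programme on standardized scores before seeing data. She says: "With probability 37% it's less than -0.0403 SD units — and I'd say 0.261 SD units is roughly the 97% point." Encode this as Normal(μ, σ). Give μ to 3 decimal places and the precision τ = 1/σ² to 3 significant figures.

μ = 0.005, τ = 53.9

For Normal(μ,σ), the p-quantile is μ + z_p·σ. Here z_{0.37} = -0.3319, z_{0.97} = 1.881.
So -0.0403 = μ − 0.3319σ and 0.261 = μ + 1.881σ.
Subtracting: σ = (0.261 − -0.0403)/(1.881 − (-0.3319)) = 0.136.
Then μ = -0.0403 − (-0.3319)·0.136 = 0.005.
Precision τ = 1/σ² = 1/0.1362² = 53.9.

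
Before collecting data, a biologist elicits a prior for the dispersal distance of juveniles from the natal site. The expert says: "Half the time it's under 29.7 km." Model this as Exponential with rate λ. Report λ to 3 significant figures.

λ ≈ 0.0233

Exponential median = ln 2 / λ, so λ = ln 2 / 29.7 = 0.0233.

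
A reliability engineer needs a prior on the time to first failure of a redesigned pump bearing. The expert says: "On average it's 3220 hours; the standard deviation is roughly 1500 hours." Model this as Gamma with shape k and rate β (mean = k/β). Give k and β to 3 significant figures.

k ≈ 4.61, β ≈ 0.00143

For Gamma(k, rate β): mean = k/β, variance = k/β², so CV = 1/√k.
CV = SD/mean = 1500/3220 = 0.4658, hence k = 1/CV² = 4.61.
Then β = k/mean = 4.61/3220 = 0.00143.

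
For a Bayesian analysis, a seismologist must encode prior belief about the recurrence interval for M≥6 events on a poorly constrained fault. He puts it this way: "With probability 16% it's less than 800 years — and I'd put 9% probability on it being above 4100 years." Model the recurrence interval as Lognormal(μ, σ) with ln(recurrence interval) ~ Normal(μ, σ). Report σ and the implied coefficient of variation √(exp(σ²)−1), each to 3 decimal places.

σ ≈ 0.700, CV ≈ 0.795

If T ~ Lognormal(μ,σ) then ln T ~ Normal(μ,σ), so the p-quantile of ln T is μ + z_p·σ.
ln(800) = 6.685 and ln(4100) = 8.319; z_{0.16} = -0.9945, z_{0.91} = 1.341.
σ = (8.319 − 6.685)/(1.341 − (-0.9945)) = 0.700.
μ = 6.685 − (-0.9945)·0.700 = 7.381.
CV = √(exp(σ²)−1) = √(exp(0.4897)−1) = 0.795.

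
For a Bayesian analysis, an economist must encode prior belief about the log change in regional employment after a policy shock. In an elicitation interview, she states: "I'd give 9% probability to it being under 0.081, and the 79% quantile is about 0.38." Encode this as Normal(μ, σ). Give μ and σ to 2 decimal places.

μ = 0.27, σ = 0.14

For Normal(μ,σ), the p-quantile is μ + z_p·σ. Here z_{0.09} = -1.341, z_{0.79} = 0.8064.
So 0.081 = μ − 1.341σ and 0.38 = μ + 0.8064σ.
Subtracting: σ = (0.38 − 0.081)/(0.8064 − (-1.341)) = 0.14.
Then μ = 0.081 − (-1.341)·0.14 = 0.27.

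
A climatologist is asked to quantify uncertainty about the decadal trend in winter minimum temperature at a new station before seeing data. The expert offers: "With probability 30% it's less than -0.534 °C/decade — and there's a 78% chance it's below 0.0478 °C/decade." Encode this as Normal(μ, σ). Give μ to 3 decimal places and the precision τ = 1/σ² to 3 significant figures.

For Normal(μ,σ), the p-quantile is μ + z_p·σ. Here z_{0.3} = -0.5244, z_{0.78} = 0.7722.
So -0.534 = μ − 0.5244σ and 0.0478 = μ + 0.7722σ.
Subtracting: σ = (0.0478 − -0.534)/(0.7722 − (-0.5244)) = 0.449.
Then μ = -0.534 − (-0.5244)·0.449 = -0.299.
Precision τ = 1/σ² = 1/0.4487² = 4.97.

μ = -0.299, τ = 4.97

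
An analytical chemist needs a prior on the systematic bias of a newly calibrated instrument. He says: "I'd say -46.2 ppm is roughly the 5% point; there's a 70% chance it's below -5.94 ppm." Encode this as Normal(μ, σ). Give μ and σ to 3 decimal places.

The p-quantile of Normal(μ,σ) is μ + z_p·σ, with z_{0.05} = -1.645 and z_{0.7} = 0.5244.
Eliminate σ: μ = (z₂·x₁ − z₁·x₂)/(z₂ − z₁) = (0.5244·-46.2 − (-1.645)·-5.94)/2.169 = -15.673.
Then σ = (x₂ − x₁)/(z₂ − z₁) = (-5.94 − -46.2)/2.169 = 18.559.

μ = -15.673, σ = 18.559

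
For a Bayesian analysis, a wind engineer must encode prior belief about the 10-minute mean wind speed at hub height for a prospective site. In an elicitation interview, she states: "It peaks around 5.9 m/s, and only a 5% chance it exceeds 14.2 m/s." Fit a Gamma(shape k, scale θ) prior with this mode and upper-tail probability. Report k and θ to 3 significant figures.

Gamma(k,θ) with k>1 has mode (k−1)θ, so θ = 5.9/(k−1).
Need P(X < 14.2) = 0.95 with θ tied to k this way. Start at k = 2, θ = 5.9: P(X<14.2) ≈ 0.693.
Too low — raise k to concentrate. Iterating converges to k ≈ 4.54.
Then θ = 5.9/(4.54−1) ≈ 1.67.

k ≈ 4.54, θ ≈ 1.67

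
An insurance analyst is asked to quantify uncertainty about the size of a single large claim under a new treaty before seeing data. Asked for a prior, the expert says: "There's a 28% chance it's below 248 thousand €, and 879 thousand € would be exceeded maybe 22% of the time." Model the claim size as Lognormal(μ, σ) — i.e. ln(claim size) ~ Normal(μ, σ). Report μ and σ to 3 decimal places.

If T ~ Lognormal(μ,σ) then ln T ~ Normal(μ,σ), so the p-quantile of ln T is μ + z_p·σ.
ln(248) = 5.513 and ln(879) = 6.779; z_{0.28} = -0.5828, z_{0.78} = 0.7722.
σ = (6.779 − 5.513)/(0.7722 − (-0.5828)) = 0.934.
μ = 5.513 − (-0.5828)·0.934 = 6.058.

μ ≈ 6.058, σ ≈ 0.934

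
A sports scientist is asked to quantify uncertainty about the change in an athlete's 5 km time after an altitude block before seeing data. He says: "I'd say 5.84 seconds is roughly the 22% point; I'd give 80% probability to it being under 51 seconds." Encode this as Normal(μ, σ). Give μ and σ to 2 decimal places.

μ = 27.45, σ = 27.98

For Normal(μ,σ), the p-quantile is μ + z_p·σ. Here z_{0.22} = -0.7722, z_{0.8} = 0.8416.
So 5.84 = μ − 0.7722σ and 51 = μ + 0.8416σ.
Subtracting: σ = (51 − 5.84)/(0.8416 − (-0.7722)) = 27.98.
Then μ = 5.84 − (-0.7722)·27.98 = 27.45.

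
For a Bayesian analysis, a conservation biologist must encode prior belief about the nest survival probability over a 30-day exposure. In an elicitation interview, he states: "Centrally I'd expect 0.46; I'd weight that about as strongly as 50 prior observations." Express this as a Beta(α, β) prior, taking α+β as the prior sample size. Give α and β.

Under the effective-sample-size interpretation, Beta(α, β) has prior mean α/(α+β) and prior sample size α+β.
So α+β = 50 and α/(α+β) = 0.46, giving α = 0.46·50 = 23 and β = 50 − 23 = 27.

α = 23, β = 27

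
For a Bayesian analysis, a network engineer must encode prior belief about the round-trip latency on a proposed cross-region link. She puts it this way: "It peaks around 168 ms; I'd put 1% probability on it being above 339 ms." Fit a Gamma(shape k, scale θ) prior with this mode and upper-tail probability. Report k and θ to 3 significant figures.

k ≈ 10.9, θ ≈ 16.9

Gamma(k,θ) with k>1 has mode (k−1)θ, so θ = 168/(k−1).
Need P(X < 339) = 0.99 with θ tied to k this way. Start at k = 2, θ = 168: P(X<339) ≈ 0.599.
Too low — raise k to concentrate. Iterating converges to k ≈ 10.9.
Then θ = 168/(10.9−1) ≈ 16.9.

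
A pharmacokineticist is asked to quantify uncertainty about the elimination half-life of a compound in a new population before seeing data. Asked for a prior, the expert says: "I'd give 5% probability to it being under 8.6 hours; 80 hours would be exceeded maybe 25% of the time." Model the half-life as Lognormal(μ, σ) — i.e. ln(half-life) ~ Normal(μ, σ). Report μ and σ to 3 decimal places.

If T ~ Lognormal(μ,σ) then ln T ~ Normal(μ,σ), so the p-quantile of ln T is μ + z_p·σ.
ln(8.6) = 2.152 and ln(80) = 4.382; z_{0.05} = -1.645, z_{0.75} = 0.6745.
σ = (4.382 − 2.152)/(0.6745 − (-1.645)) = 0.962.
μ = 2.152 − (-1.645)·0.962 = 3.733.

μ ≈ 3.733, σ ≈ 0.962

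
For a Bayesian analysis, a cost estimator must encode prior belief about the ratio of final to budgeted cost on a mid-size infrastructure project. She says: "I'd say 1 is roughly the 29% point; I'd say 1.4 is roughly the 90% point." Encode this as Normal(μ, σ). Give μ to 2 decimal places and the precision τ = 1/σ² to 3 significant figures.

The p-quantile of Normal(μ,σ) is μ + z_p·σ, with z_{0.29} = -0.5534 and z_{0.9} = 1.282.
Eliminate σ: μ = (z₂·x₁ − z₁·x₂)/(z₂ − z₁) = (1.282·1 − (-0.5534)·1.4)/1.835 = 1.12.
Then σ = (x₂ − x₁)/(z₂ − z₁) = (1.4 − 1)/1.835 = 0.22.
Precision τ = 1/σ² = 1/0.218² = 21.

μ = 1.12, τ = 21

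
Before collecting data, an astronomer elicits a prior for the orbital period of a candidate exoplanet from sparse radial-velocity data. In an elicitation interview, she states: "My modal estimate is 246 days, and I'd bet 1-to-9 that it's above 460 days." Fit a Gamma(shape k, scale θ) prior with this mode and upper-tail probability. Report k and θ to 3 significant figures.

Gamma(k,θ) with k>1 has mode (k−1)θ, so θ = 246/(k−1).
Need P(X < 460) = 0.9 with θ tied to k this way. Start at k = 2, θ = 246: P(X<460) ≈ 0.558.
Too low — raise k to concentrate. Iterating converges to k ≈ 5.88.
Then θ = 246/(5.88−1) ≈ 50.5.

k ≈ 5.88, θ ≈ 50.5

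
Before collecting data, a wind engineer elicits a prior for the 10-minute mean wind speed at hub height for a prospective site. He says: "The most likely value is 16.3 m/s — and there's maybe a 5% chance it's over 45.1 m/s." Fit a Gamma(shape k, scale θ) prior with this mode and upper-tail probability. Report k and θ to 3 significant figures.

Gamma(k,θ) with k>1 has mode (k−1)θ, so θ = 16.3/(k−1).
Need P(X < 45.1) = 0.95 with θ tied to k this way. Start at k = 2, θ = 16.3: P(X<45.1) ≈ 0.763.
Too low — raise k to concentrate. Iterating converges to k ≈ 3.59.
Then θ = 16.3/(3.59−1) ≈ 6.3.

k ≈ 3.59, θ ≈ 6.3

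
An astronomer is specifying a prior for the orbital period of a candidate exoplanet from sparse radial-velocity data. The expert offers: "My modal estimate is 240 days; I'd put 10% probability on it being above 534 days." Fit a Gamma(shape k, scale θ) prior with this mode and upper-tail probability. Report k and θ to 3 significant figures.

k ≈ 4.01, θ ≈ 79.8

Gamma(k,θ) with k>1 has mode (k−1)θ, so θ = 240/(k−1).
Need P(X < 534) = 0.9 with θ tied to k this way. Start at k = 2, θ = 240: P(X<534) ≈ 0.651.
Too low — raise k to concentrate. Iterating converges to k ≈ 4.01.
Then θ = 240/(4.01−1) ≈ 79.8.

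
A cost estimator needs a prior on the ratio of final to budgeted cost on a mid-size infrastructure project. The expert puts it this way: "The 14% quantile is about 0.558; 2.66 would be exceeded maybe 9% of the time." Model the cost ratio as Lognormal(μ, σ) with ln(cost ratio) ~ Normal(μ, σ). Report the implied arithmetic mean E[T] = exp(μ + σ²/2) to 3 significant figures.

If T ~ Lognormal(μ,σ) then ln T ~ Normal(μ,σ), so the p-quantile of ln T is μ + z_p·σ.
ln(0.558) = -0.5834 and ln(2.66) = 0.9783; z_{0.14} = -1.08, z_{0.91} = 1.341.
σ = (0.9783 − -0.5834)/(1.341 − (-1.08)) = 0.645.
μ = -0.5834 − (-1.08)·0.645 = 0.113.
E[T] = exp(μ + σ²/2) = exp(0.113 + 0.2080) = 1.38.

E[T] ≈ 1.38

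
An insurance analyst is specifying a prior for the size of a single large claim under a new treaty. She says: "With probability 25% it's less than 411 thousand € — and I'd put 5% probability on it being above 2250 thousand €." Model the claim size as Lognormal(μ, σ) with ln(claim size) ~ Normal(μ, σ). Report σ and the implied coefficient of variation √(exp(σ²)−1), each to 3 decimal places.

If T ~ Lognormal(μ,σ) then ln T ~ Normal(μ,σ), so the p-quantile of ln T is μ + z_p·σ.
ln(411) = 6.019 and ln(2250) = 7.719; z_{0.25} = -0.6745, z_{0.95} = 1.645.
σ = (7.719 − 6.019)/(1.645 − (-0.6745)) = 0.733.
μ = 6.019 − (-0.6745)·0.733 = 6.513.
CV = √(exp(σ²)−1) = √(exp(0.5373)−1) = 0.843.

σ ≈ 0.733, CV ≈ 0.843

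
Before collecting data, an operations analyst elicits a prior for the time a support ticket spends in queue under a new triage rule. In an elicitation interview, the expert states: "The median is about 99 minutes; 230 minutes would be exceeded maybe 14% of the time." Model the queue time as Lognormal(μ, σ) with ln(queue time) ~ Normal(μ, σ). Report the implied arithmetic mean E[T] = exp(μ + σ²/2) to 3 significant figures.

If T ~ Lognormal(μ,σ) then ln T ~ Normal(μ,σ), so the p-quantile of ln T is μ + z_p·σ.
ln(99) = 4.595 and ln(230) = 5.438; z_{0.5} = 0, z_{0.86} = 1.08.
σ = (5.438 − 4.595)/(1.08 − (0)) = 0.780.
μ = 4.595 − (0)·0.780 = 4.595.
E[T] = exp(μ + σ²/2) = exp(4.595 + 0.3044) = 134 minutes.

E[T] ≈ 134 minutes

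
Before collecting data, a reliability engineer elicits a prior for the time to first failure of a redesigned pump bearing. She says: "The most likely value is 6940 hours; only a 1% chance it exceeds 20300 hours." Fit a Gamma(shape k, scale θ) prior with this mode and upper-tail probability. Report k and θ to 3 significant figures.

k ≈ 4.93, θ ≈ 1770

Gamma(k,θ) with k>1 has mode (k−1)θ, so θ = 6940/(k−1).
Need P(X < 20300) = 0.99 with θ tied to k this way. Start at k = 2, θ = 6940: P(X<20300) ≈ 0.789.
Too low — raise k to concentrate. Iterating converges to k ≈ 4.93.
Then θ = 6940/(4.93−1) ≈ 1770.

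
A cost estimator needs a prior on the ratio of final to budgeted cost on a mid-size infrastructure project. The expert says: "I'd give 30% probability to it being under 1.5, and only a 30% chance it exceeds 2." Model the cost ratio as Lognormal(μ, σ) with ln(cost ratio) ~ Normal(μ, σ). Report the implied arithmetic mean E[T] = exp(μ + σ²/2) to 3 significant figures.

E[T] ≈ 1.8

If T ~ Lognormal(μ,σ) then ln T ~ Normal(μ,σ), so the p-quantile of ln T is μ + z_p·σ.
ln(1.5) = 0.4055 and ln(2) = 0.6931; z_{0.3} = -0.5244, z_{0.7} = 0.5244.
σ = (0.6931 − 0.4055)/(0.5244 − (-0.5244)) = 0.274.
μ = 0.4055 − (-0.5244)·0.274 = 0.549.
E[T] = exp(μ + σ²/2) = exp(0.549 + 0.0376) = 1.8.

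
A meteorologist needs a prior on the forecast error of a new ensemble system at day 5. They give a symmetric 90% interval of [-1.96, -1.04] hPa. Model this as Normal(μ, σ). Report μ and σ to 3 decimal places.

μ = -1.500, σ = 0.280

A symmetric 90% interval runs μ ± z·σ with z = 1.645.
Half-width = 0.46, so σ = 0.46/1.645 = 0.280.
μ is the interval midpoint, -1.500.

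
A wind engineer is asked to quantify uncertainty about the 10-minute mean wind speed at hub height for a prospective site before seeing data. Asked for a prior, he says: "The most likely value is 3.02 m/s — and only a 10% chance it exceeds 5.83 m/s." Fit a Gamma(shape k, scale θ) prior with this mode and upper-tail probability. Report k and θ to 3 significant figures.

k ≈ 5.42, θ ≈ 0.683

Gamma(k,θ) with k>1 has mode (k−1)θ, so θ = 3.02/(k−1).
Need P(X < 5.83) = 0.9 with θ tied to k this way. Start at k = 2, θ = 3.02: P(X<5.83) ≈ 0.575.
Too low — raise k to concentrate. Iterating converges to k ≈ 5.42.
Then θ = 3.02/(5.42−1) ≈ 0.683.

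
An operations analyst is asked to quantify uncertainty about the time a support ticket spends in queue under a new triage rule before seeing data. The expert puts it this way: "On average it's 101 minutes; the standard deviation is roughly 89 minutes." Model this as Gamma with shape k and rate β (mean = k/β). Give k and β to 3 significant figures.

For Gamma(k, rate β): mean = k/β, variance = k/β², so CV = 1/√k.
CV = SD/mean = 89/101 = 0.8812, hence k = 1/CV² = 1.29.
Then β = k/mean = 1.29/101 = 0.0128.

k ≈ 1.29, β ≈ 0.0128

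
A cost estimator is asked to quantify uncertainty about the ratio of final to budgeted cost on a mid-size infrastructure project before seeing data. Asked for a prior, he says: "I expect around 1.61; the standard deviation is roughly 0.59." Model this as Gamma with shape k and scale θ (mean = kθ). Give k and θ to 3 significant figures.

For Gamma(k, scale θ): mean = kθ, variance = kθ², so CV = 1/√k.
CV = SD/mean = 0.59/1.61 = 0.3665, hence k = 1/CV² = 7.45.
Then θ = mean/k = 1.61/7.45 = 0.216.

k ≈ 7.45, θ ≈ 0.216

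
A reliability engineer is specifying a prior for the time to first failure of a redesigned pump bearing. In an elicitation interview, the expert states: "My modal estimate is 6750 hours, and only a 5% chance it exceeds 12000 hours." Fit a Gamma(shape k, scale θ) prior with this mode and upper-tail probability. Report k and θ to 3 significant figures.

Gamma(k,θ) with k>1 has mode (k−1)θ, so θ = 6750/(k−1).
Need P(X < 12000) = 0.95 with θ tied to k this way. Start at k = 2, θ = 6750: P(X<12000) ≈ 0.531.
Too low — raise k to concentrate. Iterating converges to k ≈ 9.42.
Then θ = 6750/(9.42−1) ≈ 801.

k ≈ 9.42, θ ≈ 801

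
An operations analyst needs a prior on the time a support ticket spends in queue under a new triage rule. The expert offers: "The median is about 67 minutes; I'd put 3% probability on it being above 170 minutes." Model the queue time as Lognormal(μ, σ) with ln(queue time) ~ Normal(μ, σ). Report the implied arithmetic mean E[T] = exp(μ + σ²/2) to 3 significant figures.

If T ~ Lognormal(μ,σ) then ln T ~ Normal(μ,σ), so the p-quantile of ln T is μ + z_p·σ.
ln(67) = 4.205 and ln(170) = 5.136; z_{0.5} = 0, z_{0.97} = 1.881.
σ = (5.136 − 4.205)/(1.881 − (0)) = 0.495.
μ = 4.205 − (0)·0.495 = 4.205.
E[T] = exp(μ + σ²/2) = exp(4.205 + 0.1225) = 75.7 minutes.

E[T] ≈ 75.7 minutes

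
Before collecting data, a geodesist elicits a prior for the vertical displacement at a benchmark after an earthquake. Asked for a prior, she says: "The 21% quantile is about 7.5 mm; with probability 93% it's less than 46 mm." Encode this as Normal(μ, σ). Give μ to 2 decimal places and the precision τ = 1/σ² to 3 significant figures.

For Normal(μ,σ), the p-quantile is μ + z_p·σ. Here z_{0.21} = -0.8064, z_{0.93} = 1.476.
So 7.5 = μ − 0.8064σ and 46 = μ + 1.476σ.
Subtracting: σ = (46 − 7.5)/(1.476 − (-0.8064)) = 16.87.
Then μ = 7.5 − (-0.8064)·16.87 = 21.10.
Precision τ = 1/σ² = 1/16.87² = 0.00351.

μ = 21.10, τ = 0.00351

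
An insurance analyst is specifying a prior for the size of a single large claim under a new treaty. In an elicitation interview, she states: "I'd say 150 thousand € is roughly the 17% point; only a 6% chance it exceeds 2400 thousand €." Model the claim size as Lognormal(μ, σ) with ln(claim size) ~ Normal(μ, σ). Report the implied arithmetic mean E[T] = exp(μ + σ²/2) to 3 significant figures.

If T ~ Lognormal(μ,σ) then ln T ~ Normal(μ,σ), so the p-quantile of ln T is μ + z_p·σ.
ln(150) = 5.011 and ln(2400) = 7.783; z_{0.17} = -0.9542, z_{0.94} = 1.555.
σ = (7.783 − 5.011)/(1.555 − (-0.9542)) = 1.105.
μ = 5.011 − (-0.9542)·1.105 = 6.065.
E[T] = exp(μ + σ²/2) = exp(6.065 + 0.6106) = 793 thousand €.

E[T] ≈ 793 thousand €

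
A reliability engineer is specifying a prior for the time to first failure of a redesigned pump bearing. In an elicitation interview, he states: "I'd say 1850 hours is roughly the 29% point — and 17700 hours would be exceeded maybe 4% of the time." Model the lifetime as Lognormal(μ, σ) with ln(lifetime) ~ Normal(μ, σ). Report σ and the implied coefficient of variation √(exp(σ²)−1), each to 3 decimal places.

σ ≈ 0.980, CV ≈ 1.270

If T ~ Lognormal(μ,σ) then ln T ~ Normal(μ,σ), so the p-quantile of ln T is μ + z_p·σ.
ln(1850) = 7.523 and ln(17700) = 9.781; z_{0.29} = -0.5534, z_{0.96} = 1.751.
σ = (9.781 − 7.523)/(1.751 − (-0.5534)) = 0.980.
μ = 7.523 − (-0.5534)·0.980 = 8.065.
CV = √(exp(σ²)−1) = √(exp(0.9607)−1) = 1.270.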